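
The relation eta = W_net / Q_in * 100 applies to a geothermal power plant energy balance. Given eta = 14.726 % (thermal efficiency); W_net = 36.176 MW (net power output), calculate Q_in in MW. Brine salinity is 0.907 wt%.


Q_in = W_net / (eta / 100)
Q_in = 36.176 / (14.726 / 100)
Q_in = 245.66 MW


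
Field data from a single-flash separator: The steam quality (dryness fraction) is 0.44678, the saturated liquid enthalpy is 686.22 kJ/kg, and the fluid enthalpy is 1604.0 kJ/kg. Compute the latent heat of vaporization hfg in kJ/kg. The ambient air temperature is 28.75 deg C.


hfg = (h - hf) / x
hfg = (1604.0 - 686.22) / 0.44678
hfg = 2054.2 kJ/kg


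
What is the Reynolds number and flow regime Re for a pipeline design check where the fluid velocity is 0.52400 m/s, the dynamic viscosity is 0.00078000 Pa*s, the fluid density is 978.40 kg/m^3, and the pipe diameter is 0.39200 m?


Step 1: Re = rho*vel*D/mu = 978.4*0.524*0.392/0.00078 = 2.5766e+05
Step 2: Re = 2.5766e+05 > 4000, so flow is turbulent.
Re = 2.5766e+05 (turbulent)


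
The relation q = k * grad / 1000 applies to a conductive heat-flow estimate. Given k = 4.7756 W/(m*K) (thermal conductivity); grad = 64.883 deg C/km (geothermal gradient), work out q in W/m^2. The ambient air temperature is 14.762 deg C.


q = k * grad / 1000
q = 4.7756 * 64.883 / 1000
q = 0.30986 W/m^2


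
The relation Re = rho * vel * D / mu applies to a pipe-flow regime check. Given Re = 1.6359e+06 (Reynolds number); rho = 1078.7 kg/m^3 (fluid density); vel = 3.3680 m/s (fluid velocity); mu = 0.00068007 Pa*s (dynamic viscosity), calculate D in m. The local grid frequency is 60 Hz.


D = Re * mu / (rho * vel)
D = 1.6359e+06 * 0.00068007 / (1078.7 * 3.3680)
D = 0.30622 m


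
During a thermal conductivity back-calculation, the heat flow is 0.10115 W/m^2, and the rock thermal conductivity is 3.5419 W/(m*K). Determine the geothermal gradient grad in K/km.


grad = q / k * 1000
grad = 0.10115 / 3.5419 * 1000
grad = 28.55812 deg C/km
Convert: 28.55812 deg C/km * 1.0 = 28.558 K/km
grad = 28.558 K/km


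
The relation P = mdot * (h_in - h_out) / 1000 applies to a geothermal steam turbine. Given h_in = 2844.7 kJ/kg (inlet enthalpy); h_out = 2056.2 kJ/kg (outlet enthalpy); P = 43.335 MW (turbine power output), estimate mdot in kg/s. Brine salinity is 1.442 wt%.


mdot = P * 1000 / (h_in - h_out)
mdot = 43.335 * 1000 / (2844.7 - 2056.2)
mdot = 54.959 kg/s


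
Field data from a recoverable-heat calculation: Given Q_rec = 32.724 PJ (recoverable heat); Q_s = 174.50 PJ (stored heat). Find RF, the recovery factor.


RF = Q_rec / Q_s
RF = 32.724 / 174.50
RF = 0.18753


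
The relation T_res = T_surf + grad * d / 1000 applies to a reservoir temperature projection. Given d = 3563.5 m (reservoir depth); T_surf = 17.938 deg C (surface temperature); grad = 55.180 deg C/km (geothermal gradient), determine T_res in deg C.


T_res = T_surf + grad * d / 1000
T_res = 17.938 + 55.180 * 3563.5 / 1000
T_res = 214.57 deg C


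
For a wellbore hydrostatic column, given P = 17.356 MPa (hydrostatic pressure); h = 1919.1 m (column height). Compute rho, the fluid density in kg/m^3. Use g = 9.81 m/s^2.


rho = P * 1e6 / (g * h)
rho = 17.356 * 1e6 / (9.81 * 1919.1)
rho = 921.90 kg/m^3


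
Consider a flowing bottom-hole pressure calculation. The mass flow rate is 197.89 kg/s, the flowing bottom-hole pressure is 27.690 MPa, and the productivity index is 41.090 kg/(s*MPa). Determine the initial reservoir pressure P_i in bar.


P_i = P_wf + mdot / PI
P_i = 27.690 + 197.89 / 41.090
P_i = 32.50601 MPa
Convert: 32.50601 MPa * 10.0 = 325.06 bar
P_i = 325.06 bar


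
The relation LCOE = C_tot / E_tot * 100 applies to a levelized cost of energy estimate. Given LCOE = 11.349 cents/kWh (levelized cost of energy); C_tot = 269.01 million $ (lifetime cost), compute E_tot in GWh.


E_tot = C_tot / LCOE * 100
E_tot = 269.01 / 11.349 * 100
E_tot = 2370.3 GWh


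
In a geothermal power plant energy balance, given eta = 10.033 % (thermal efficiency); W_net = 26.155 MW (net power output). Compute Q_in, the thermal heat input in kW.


Q_in = W_net / (eta / 100)
Q_in = 26.155 / (10.033 / 100)
Q_in = 260.6897 MW
Convert: 260.6897 MW * 1000.0 = 2.6069e+05 kW
Q_in = 2.6069e+05 kW


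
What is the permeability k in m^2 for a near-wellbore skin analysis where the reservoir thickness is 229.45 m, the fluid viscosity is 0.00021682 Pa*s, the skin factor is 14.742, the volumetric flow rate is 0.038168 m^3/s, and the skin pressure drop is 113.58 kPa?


k = S*q*mu / (2*pi*dP_s*1000*hr)
k = 14.742*0.038168*0.00021682 / (2*pi*113.58*1000*229.45)
k = 7.4505e-13 m^2


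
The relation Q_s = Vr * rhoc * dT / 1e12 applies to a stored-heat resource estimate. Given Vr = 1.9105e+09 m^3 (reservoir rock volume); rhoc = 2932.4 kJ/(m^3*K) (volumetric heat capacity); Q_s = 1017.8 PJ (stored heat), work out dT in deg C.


dT = Q_s * 1e12 / (Vr * rhoc)
dT = 1017.8 * 1e12 / (1.9105e+09 * 2932.4)
dT = 181.6738 K
Convert (temperature difference, 1 K = 1 deg C): 181.6738 K = 181.6738 deg C
dT = 181.67 deg C


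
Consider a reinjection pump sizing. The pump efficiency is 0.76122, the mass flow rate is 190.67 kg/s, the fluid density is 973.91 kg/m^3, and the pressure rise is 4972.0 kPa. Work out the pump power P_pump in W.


P_pump = mdot * dP / (rho * eta)
P_pump = 190.67 * 4972.0 / (973.91 * 0.76122)
P_pump = 1278.747 kW
Convert: 1278.747 kW * 1000.0 = 1.2787e+06 W
P_pump = 1.2787e+06 W


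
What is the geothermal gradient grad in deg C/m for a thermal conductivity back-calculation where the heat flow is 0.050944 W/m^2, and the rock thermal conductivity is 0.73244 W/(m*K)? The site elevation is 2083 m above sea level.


grad = q / k * 1000
grad = 0.050944 / 0.73244 * 1000
grad = 69.55382 deg C/km
Convert: 69.55382 deg C/km * 0.001 = 0.069554 deg C/m
grad = 0.069554 deg C/m


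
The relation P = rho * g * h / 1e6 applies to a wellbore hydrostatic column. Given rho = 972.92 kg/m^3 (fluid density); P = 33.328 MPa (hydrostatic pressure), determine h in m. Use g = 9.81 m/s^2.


h = P * 1e6 / (g * rho)
h = 33.328 * 1e6 / (9.81 * 972.92)
h = 3491.9 m


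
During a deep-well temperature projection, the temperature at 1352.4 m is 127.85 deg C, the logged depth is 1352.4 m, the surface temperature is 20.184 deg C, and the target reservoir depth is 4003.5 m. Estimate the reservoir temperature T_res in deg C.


Step 1: grad = (T_d1 - T_surf)/d1 * 1000 = (127.85 - 20.184)/1352.4 * 1000 = 79.61106 deg C/km
Step 2: T_res = T_surf + grad*d2/1000 = 20.184 + 79.61106*4003.5/1000 = 338.91 deg C
T_res = 338.91 deg C


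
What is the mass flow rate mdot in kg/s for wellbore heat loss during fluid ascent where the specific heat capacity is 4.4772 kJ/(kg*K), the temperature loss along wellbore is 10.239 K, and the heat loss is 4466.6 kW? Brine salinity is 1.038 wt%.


mdot = Q_loss / (cp * dT)
mdot = 4466.6 / (4.4772 * 10.239)
mdot = 97.435 kg/s


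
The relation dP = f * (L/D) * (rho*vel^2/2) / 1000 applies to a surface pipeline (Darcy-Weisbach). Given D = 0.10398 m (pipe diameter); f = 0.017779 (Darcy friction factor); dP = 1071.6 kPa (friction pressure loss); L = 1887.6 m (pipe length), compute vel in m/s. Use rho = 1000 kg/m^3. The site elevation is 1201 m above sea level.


vel = sqrt(dP*1000*2*D / (f*L*rho))
vel = sqrt(1071.6*1000*2*0.10398 / (0.017779*1887.6*1000))
vel = 2.5769 m/s


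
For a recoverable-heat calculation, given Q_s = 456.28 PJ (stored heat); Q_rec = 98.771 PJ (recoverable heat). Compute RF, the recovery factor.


RF = Q_rec / Q_s
RF = 98.771 / 456.28
RF = 0.21647


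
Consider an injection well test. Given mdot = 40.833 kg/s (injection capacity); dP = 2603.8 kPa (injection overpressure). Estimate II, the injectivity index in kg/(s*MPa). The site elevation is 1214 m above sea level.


II = mdot * 1000 / dP
II = 40.833 * 1000 / 2603.8
II = 15.682 kg/(s*MPa)


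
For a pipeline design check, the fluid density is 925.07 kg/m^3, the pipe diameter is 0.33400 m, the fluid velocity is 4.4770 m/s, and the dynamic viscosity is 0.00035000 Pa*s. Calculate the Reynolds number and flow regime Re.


Step 1: Re = rho*vel*D/mu = 925.07*4.477*0.334/0.00035 = 3.9522e+06
Step 2: Re = 3.9522e+06 > 4000, so flow is turbulent.
Re = 3.9522e+06 (turbulent)


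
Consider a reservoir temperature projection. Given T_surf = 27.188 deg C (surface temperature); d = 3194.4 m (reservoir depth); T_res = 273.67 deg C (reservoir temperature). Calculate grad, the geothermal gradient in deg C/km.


grad = (T_res - T_surf) / d * 1000
grad = (273.67 - 27.188) / 3194.4 * 1000
grad = 77.161 deg C/km


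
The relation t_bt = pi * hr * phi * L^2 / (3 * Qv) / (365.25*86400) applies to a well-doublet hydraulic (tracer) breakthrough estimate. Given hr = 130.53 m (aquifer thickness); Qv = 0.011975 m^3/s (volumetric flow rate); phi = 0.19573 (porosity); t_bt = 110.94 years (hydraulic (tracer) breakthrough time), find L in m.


L = sqrt(t_bt*365.25*86400*3*Qv / (pi*hr*phi))
L = sqrt(110.94*365.25*86400*3*0.011975 / (pi*130.53*0.19573))
L = 1251.8 m


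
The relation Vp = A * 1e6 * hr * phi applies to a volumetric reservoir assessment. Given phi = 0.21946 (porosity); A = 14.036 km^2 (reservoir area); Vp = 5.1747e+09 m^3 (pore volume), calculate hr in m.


hr = Vp / (A * 1e6 * phi)
hr = 5.1747e+09 / (14.036 * 1e6 * 0.21946)
hr = 1679.9 m


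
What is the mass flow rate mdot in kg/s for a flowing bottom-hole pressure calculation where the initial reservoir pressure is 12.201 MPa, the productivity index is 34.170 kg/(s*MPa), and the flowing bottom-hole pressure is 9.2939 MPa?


mdot = (P_i - P_wf) * PI
mdot = (12.201 - 9.2939) * 34.170
mdot = 99.336 kg/s


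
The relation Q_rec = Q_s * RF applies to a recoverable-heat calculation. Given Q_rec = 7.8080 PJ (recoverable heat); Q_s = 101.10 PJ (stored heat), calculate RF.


RF = Q_rec / Q_s
RF = 7.8080 / 101.10
RF = 0.077230


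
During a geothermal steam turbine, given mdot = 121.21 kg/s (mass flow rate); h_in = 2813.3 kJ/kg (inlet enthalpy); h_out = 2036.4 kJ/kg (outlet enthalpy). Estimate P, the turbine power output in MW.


P = mdot * (h_in - h_out) / 1000
P = 121.21 * (2813.3 - 2036.4) / 1000
P = 94.168 MW


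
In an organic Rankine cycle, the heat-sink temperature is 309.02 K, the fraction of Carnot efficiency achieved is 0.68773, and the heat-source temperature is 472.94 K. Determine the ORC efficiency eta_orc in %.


eta_orc = (1 - Tc/Th) * f * 100
eta_orc = (1 - 309.02/472.94) * 0.68773 * 100
eta_orc = 23.837 %


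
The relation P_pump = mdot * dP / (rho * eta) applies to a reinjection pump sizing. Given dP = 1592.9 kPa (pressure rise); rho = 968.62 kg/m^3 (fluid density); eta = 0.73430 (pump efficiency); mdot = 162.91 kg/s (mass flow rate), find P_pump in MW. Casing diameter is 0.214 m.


P_pump = mdot * dP / (rho * eta)
P_pump = 162.91 * 1592.9 / (968.62 * 0.73430)
P_pump = 364.8458 kW
Convert: 364.8458 kW * 0.001 = 0.36485 MW
P_pump = 0.36485 MW


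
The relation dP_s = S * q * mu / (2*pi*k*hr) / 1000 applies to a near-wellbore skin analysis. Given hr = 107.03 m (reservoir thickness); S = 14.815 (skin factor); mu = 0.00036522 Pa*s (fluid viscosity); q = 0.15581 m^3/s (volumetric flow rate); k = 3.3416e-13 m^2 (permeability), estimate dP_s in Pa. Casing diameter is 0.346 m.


dP_s = S * q * mu / (2*pi*k*hr) / 1000
dP_s = 14.815 * 0.15581 * 0.00036522 / (2*pi*3.3416e-13*107.03) / 1000
dP_s = 3751.558 kPa
Convert: 3751.558 kPa * 1000.0 = 3.7516e+06 Pa
dP_s = 3.7516e+06 Pa


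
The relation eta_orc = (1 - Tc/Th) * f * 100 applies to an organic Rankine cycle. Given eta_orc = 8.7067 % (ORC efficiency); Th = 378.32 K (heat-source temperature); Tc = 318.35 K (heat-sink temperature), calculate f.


f = (eta_orc/100) / (1 - Tc/Th)
f = (8.7067/100) / (1 - 318.35/378.32)
f = 0.54926


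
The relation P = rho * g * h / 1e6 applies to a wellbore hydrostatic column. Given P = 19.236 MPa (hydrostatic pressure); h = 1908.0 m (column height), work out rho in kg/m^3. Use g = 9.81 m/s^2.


rho = P * 1e6 / (g * h)
rho = 19.236 * 1e6 / (9.81 * 1908.0)
rho = 1027.7 kg/m^3


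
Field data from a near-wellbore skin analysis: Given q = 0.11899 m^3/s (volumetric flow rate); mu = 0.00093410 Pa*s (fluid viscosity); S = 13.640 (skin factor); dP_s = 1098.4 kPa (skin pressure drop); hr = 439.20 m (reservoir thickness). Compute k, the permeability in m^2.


k = S*q*mu / (2*pi*dP_s*1000*hr)
k = 13.640*0.11899*0.00093410 / (2*pi*1098.4*1000*439.20)
k = 5.0017e-13 m^2


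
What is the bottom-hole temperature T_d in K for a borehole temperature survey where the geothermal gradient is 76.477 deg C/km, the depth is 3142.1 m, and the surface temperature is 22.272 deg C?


T_d = T_surf + grad * d / 1000
T_d = 22.272 + 76.477 * 3142.1 / 1000
T_d = 262.5704 deg C
Convert to K: 262.5704 + 273.15 = 535.72 K
T_d = 535.72 K


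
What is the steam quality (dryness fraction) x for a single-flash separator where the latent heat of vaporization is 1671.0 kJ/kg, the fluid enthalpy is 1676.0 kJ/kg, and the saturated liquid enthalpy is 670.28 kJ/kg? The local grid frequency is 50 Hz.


x = (h - hf) / hfg
x = (1676.0 - 670.28) / 1671.0
x = 0.60187


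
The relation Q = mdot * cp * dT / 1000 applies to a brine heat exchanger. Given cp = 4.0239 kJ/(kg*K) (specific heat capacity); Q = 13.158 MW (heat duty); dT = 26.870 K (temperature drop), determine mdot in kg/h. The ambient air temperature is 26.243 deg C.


mdot = Q * 1000 / (cp * dT)
mdot = 13.158 * 1000 / (4.0239 * 26.870)
mdot = 121.6956 kg/s
Convert: 121.6956 kg/s * 3600.0 = 4.3810e+05 kg/h
mdot = 4.3810e+05 kg/h


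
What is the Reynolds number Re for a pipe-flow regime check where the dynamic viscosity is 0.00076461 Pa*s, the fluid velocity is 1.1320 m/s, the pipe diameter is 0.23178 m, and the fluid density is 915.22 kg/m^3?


Re = rho * vel * D / mu
Re = 915.22 * 1.1320 * 0.23178 / 0.00076461
Re = 3.1406e+05


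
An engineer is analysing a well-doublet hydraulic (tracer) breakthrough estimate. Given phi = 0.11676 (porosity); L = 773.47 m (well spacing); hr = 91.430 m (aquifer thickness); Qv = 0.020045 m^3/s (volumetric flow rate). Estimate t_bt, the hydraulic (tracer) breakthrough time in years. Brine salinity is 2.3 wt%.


t_bt = pi * hr * phi * L^2 / (3 * Qv) / (365.25*86400)
t_bt = pi * 91.430 * 0.11676 * 773.47^2 / (3 * 0.020045) / (365.25*86400)
t_bt = 10.573 years


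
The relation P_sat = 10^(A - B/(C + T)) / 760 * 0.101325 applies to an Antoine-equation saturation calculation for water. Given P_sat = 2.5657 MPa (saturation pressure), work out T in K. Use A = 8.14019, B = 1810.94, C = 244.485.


T = B / (A - log10(P_sat * 760 / 0.101325)) - C
T = 1810.94 / (8.14019 - log10(2.5657 * 760 / 0.101325)) - 244.485
T = 225.1709 deg C
Convert to K: 225.1709 + 273.15 = 498.32 K
T = 498.32 K


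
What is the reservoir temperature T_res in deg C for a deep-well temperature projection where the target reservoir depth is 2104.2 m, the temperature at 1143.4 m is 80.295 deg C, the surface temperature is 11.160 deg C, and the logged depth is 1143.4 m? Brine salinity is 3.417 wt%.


Step 1: grad = (T_d1 - T_surf)/d1 * 1000 = (80.295 - 11.16)/1143.4 * 1000 = 60.46440 deg C/km
Step 2: T_res = T_surf + grad*d2/1000 = 11.16 + 60.46440*2104.2/1000 = 138.39 deg C
T_res = 138.39 deg C


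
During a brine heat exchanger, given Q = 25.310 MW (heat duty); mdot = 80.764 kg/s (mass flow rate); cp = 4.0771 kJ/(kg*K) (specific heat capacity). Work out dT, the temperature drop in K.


dT = Q * 1000 / (mdot * cp)
dT = 25.310 * 1000 / (80.764 * 4.0771)
dT = 76.864 K


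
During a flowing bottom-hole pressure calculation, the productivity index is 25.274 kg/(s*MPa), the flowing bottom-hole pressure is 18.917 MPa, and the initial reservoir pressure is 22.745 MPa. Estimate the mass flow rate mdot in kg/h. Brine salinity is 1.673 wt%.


mdot = (P_i - P_wf) * PI
mdot = (22.745 - 18.917) * 25.274
mdot = 96.74887 kg/s
Convert: 96.74887 kg/s * 3600.0 = 3.4830e+05 kg/h
mdot = 3.4830e+05 kg/h


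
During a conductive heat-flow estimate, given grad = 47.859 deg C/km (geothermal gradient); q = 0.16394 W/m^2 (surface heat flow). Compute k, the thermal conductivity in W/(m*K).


k = q * 1000 / grad
k = 0.16394 * 1000 / 47.859
k = 3.4255 W/(m*K)


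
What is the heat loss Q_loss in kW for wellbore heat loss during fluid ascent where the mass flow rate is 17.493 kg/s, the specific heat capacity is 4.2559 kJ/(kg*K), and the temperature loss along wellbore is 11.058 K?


Q_loss = mdot * cp * dT
Q_loss = 17.493 * 4.2559 * 11.058
Q_loss = 823.25 kW


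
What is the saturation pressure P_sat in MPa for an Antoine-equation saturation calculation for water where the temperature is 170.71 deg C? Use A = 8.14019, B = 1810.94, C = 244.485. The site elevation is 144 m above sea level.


P_sat = 10^(A - B/(C + T)) / 760 * 0.101325
P_sat = 10^(8.14019 - 1810.94/(244.485 + 170.71)) / 760 * 0.101325
P_sat = 0.80063 MPa


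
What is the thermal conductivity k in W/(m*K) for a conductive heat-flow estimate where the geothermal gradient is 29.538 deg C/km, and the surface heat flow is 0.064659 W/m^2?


k = q * 1000 / grad
k = 0.064659 * 1000 / 29.538
k = 2.1890 W/(m*K)


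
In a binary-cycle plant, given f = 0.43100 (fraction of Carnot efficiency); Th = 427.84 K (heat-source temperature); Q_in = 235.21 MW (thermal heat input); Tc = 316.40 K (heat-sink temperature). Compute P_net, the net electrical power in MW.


Step 1: eta = (1 - Tc/Th)*f = (1 - 316.4/427.84)*0.431 = 0.1122631
Step 2: P_net = eta * Q_in = 0.1122631 * 235.21 = 26.405 MW
P_net = 26.405 MW


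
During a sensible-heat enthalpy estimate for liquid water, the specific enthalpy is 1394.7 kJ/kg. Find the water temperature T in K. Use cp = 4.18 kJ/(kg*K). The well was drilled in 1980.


T = h / cp
T = 1394.7 / 4.18
T = 333.6603 deg C
Convert to K: 333.6603 + 273.15 = 606.81 K
T = 606.81 K


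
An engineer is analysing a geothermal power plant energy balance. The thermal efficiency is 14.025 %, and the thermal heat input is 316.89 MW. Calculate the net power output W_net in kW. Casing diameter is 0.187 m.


W_net = eta / 100 * Q_in
W_net = 14.025 / 100 * 316.89
W_net = 44.44382 MW
Convert: 44.44382 MW * 1000.0 = 44444 kW
W_net = 44444 kW


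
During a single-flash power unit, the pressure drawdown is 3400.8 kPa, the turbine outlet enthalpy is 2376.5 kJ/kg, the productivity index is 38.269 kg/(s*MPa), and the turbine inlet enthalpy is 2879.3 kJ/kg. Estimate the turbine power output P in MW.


Step 1: mdot = PI * dP / 1000 = 38.269 * 3400.8 / 1000 = 130.1452 kg/s
Step 2: P = mdot*(h_in - h_out)/1000 = 130.1452*(2879.3 - 2376.5)/1000 = 65.437 MW
P = 65.437 MW


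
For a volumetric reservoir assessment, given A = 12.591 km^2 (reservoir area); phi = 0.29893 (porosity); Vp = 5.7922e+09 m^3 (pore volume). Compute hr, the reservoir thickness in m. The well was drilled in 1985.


hr = Vp / (A * 1e6 * phi)
hr = 5.7922e+09 / (12.591 * 1e6 * 0.29893)
hr = 1538.9 m


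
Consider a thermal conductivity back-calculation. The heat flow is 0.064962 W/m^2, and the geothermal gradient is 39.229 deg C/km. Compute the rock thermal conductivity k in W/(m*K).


k = q / (grad / 1000)
k = 0.064962 / (39.229 / 1000)
k = 1.6560 W/(m*K)


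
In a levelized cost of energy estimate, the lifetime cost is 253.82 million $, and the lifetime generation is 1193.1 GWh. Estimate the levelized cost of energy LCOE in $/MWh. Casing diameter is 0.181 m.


LCOE = C_tot / E_tot * 100
LCOE = 253.82 / 1193.1 * 100
LCOE = 21.27399 cents/kWh
Convert: 21.27399 cents/kWh * 10.0 = 212.74 $/MWh
LCOE = 212.74 $/MWh


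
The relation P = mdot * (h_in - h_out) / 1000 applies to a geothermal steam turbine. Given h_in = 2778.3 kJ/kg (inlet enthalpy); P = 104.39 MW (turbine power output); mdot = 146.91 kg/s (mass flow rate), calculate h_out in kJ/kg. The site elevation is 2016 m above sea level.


h_out = h_in - P * 1000 / mdot
h_out = 2778.3 - 104.39 * 1000 / 146.91
h_out = 2067.7 kJ/kg


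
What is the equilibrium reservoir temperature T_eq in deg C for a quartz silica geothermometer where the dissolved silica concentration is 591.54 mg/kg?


T_eq = 1309 / (5.19 - log10(SiO2)) - 273.15
T_eq = 1309 / (5.19 - log10(591.54)) - 273.15
T_eq = 268.20 deg C


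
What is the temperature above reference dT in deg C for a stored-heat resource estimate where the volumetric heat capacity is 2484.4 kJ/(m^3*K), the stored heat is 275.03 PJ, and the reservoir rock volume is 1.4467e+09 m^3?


dT = Q_s * 1e12 / (Vr * rhoc)
dT = 275.03 * 1e12 / (1.4467e+09 * 2484.4)
dT = 76.52090 K
Convert (temperature difference, 1 K = 1 deg C): 76.52090 K = 76.52090 deg C
dT = 76.521 deg C


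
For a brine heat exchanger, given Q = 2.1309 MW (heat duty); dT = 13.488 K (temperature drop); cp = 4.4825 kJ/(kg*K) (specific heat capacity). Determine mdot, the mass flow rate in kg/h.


mdot = Q * 1000 / (cp * dT)
mdot = 2.1309 * 1000 / (4.4825 * 13.488)
mdot = 35.24481 kg/s
Convert: 35.24481 kg/s * 3600.0 = 1.2688e+05 kg/h
mdot = 1.2688e+05 kg/h


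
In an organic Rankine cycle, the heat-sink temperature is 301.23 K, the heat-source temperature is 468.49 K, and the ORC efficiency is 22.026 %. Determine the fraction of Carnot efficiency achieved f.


f = (eta_orc/100) / (1 - Tc/Th)
f = (22.026/100) / (1 - 301.23/468.49)
f = 0.61694


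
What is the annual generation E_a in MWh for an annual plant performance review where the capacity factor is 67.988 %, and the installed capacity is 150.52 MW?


E_a = CF / 100 * cap * 8760
E_a = 67.988 / 100 * 150.52 * 8760
E_a = 8.9646e+05 MWh


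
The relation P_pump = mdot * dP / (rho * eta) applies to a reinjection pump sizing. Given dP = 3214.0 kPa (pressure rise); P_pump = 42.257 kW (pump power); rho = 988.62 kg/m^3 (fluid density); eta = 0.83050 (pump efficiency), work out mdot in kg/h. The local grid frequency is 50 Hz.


mdot = P_pump * rho * eta / dP
mdot = 42.257 * 988.62 * 0.83050 / 3214.0
mdot = 10.79498 kg/s
Convert: 10.79498 kg/s * 3600.0 = 38862 kg/h
mdot = 38862 kg/h


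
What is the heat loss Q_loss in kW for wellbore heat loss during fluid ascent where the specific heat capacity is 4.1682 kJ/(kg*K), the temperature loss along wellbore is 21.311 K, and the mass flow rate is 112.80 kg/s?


Q_loss = mdot * cp * dT
Q_loss = 112.80 * 4.1682 * 21.311
Q_loss = 10020 kW


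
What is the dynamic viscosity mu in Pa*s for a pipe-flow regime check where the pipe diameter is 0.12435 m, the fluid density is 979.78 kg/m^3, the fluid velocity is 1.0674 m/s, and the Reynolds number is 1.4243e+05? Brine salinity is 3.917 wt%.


mu = rho * vel * D / Re
mu = 979.78 * 1.0674 * 0.12435 / 1.4243e+05
mu = 0.00091306 Pa*s


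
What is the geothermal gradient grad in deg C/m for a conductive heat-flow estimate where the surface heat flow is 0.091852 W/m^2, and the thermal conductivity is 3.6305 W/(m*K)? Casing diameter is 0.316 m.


grad = q * 1000 / k
grad = 0.091852 * 1000 / 3.6305
grad = 25.30010 deg C/km
Convert: 25.30010 deg C/km * 0.001 = 0.025300 deg C/m
grad = 0.025300 deg C/m


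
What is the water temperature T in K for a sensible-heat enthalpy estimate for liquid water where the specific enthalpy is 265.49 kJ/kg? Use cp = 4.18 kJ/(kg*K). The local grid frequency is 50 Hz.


T = h / cp
T = 265.49 / 4.18
T = 63.51435 deg C
Convert to K: 63.51435 + 273.15 = 336.66 K
T = 336.66 K


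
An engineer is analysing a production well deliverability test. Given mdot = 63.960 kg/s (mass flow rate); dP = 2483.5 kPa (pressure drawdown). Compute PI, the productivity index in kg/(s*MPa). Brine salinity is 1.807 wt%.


PI = mdot * 1000 / dP
PI = 63.960 * 1000 / 2483.5
PI = 25.754 kg/(s*MPa)


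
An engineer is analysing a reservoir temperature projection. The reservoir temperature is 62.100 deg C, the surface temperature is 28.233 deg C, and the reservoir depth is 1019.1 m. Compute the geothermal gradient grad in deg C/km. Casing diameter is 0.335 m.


grad = (T_res - T_surf) / d * 1000
grad = (62.100 - 28.233) / 1019.1 * 1000
grad = 33.232 deg C/km


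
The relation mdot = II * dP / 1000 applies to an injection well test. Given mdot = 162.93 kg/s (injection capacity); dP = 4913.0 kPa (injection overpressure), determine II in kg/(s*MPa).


II = mdot * 1000 / dP
II = 162.93 * 1000 / 4913.0
II = 33.163 kg/(s*MPa)


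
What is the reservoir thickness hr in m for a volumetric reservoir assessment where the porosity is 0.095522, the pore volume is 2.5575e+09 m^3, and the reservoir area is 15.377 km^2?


hr = Vp / (A * 1e6 * phi)
hr = 2.5575e+09 / (15.377 * 1e6 * 0.095522)
hr = 1741.2 m


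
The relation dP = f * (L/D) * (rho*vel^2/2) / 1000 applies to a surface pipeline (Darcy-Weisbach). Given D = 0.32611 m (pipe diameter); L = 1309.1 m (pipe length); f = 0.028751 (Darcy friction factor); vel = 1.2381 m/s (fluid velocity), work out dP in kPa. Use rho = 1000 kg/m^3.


dP = f * (L/D) * (rho*vel^2/2) / 1000
dP = 0.028751 * (1309.1/0.32611) * (1000*1.2381^2/2) / 1000
dP = 88.459 kPa


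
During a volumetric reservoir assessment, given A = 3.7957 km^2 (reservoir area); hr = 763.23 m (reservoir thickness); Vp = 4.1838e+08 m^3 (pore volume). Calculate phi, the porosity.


phi = Vp / (A * 1e6 * hr)
phi = 4.1838e+08 / (3.7957 * 1e6 * 763.23)
phi = 0.14442


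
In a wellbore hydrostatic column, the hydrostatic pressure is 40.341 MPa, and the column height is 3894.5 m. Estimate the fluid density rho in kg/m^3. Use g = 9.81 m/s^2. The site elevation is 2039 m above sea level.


rho = P * 1e6 / (g * h)
rho = 40.341 * 1e6 / (9.81 * 3894.5)
rho = 1055.9 kg/m^3


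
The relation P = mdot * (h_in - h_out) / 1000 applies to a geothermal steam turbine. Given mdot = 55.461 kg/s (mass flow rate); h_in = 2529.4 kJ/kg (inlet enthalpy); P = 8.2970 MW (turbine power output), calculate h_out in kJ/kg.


h_out = h_in - P * 1000 / mdot
h_out = 2529.4 - 8.2970 * 1000 / 55.461
h_out = 2379.8 kJ/kg


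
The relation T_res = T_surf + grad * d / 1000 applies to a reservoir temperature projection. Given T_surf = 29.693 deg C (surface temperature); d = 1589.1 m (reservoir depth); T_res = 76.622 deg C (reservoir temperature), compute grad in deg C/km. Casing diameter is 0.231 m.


grad = (T_res - T_surf) / d * 1000
grad = (76.622 - 29.693) / 1589.1 * 1000
grad = 29.532 deg C/km


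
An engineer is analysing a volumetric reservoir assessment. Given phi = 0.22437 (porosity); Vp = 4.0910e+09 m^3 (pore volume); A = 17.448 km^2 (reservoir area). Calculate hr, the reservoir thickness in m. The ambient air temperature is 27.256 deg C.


hr = Vp / (A * 1e6 * phi)
hr = 4.0910e+09 / (17.448 * 1e6 * 0.22437)
hr = 1045.0 m


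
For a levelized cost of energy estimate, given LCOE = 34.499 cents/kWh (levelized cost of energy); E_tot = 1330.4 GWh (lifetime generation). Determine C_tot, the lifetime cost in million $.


C_tot = LCOE / 100 * E_tot
C_tot = 34.499 / 100 * 1330.4
C_tot = 458.97 million $


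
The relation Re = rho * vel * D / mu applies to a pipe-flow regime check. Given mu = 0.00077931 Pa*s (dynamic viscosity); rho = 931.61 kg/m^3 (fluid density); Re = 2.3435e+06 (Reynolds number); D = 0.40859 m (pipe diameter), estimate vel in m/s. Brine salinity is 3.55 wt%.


vel = Re * mu / (rho * D)
vel = 2.3435e+06 * 0.00077931 / (931.61 * 0.40859)
vel = 4.7979 m/s


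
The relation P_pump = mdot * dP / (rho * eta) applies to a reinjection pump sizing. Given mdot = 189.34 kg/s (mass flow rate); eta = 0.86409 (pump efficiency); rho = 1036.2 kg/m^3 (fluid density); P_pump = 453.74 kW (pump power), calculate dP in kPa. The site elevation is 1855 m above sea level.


dP = P_pump * rho * eta / mdot
dP = 453.74 * 1036.2 * 0.86409 / 189.34
dP = 2145.7 kPa


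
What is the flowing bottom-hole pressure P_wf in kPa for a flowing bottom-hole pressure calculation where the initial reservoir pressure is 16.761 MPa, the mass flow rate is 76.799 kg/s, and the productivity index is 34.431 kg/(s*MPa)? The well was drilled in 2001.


P_wf = P_i - mdot / PI
P_wf = 16.761 - 76.799 / 34.431
P_wf = 14.53048 MPa
Convert: 14.53048 MPa * 1000.0 = 14530 kPa
P_wf = 14530 kPa


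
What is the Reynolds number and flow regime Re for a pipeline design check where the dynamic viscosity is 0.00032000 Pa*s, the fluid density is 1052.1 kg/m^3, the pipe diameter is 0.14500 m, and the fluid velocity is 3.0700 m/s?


Step 1: Re = rho*vel*D/mu = 1052.1*3.07*0.145/0.00032 = 1.4636e+06
Step 2: Re = 1.4636e+06 > 4000, so flow is turbulent.
Re = 1.4636e+06 (turbulent)


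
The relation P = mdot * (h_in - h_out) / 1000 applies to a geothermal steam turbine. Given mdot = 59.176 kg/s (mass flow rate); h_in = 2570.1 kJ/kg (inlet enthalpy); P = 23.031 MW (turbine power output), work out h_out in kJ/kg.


h_out = h_in - P * 1000 / mdot
h_out = 2570.1 - 23.031 * 1000 / 59.176
h_out = 2180.9 kJ/kg


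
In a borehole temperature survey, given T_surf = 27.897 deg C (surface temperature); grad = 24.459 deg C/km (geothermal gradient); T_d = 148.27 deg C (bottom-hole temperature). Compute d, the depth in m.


d = (T_d - T_surf) / grad * 1000
d = (148.27 - 27.897) / 24.459 * 1000
d = 4921.4 m


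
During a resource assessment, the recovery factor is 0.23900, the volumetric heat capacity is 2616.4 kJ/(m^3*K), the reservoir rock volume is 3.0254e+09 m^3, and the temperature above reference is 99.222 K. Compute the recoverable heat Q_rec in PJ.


Step 1: Q_s = Vr*rhoc*dT/1e12 = 3.0254e+09*2616.4*99.222/1e12 = 785.4073 PJ
Step 2: Q_rec = Q_s * RF = 785.4073 * 0.239 = 187.71 PJ
Q_rec = 187.71 PJ


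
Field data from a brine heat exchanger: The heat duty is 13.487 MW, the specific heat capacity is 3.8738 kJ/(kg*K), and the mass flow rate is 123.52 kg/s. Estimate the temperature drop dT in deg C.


dT = Q * 1000 / (mdot * cp)
dT = 13.487 * 1000 / (123.52 * 3.8738)
dT = 28.18648 K
Convert (temperature difference, 1 K = 1 deg C): 28.18648 K = 28.18648 deg C
dT = 28.186 deg C


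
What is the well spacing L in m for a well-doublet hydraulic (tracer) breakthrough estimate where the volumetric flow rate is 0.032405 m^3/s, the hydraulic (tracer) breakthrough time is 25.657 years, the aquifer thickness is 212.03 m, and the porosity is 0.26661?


L = sqrt(t_bt*365.25*86400*3*Qv / (pi*hr*phi))
L = sqrt(25.657*365.25*86400*3*0.032405 / (pi*212.03*0.26661))
L = 665.75 m


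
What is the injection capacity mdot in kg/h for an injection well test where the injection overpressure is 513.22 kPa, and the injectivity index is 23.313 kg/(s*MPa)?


mdot = II * dP / 1000
mdot = 23.313 * 513.22 / 1000
mdot = 11.96470 kg/s
Convert: 11.96470 kg/s * 3600.0 = 43073 kg/h
mdot = 43073 kg/h


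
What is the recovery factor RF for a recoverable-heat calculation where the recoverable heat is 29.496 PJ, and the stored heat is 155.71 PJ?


RF = Q_rec / Q_s
RF = 29.496 / 155.71
RF = 0.18943


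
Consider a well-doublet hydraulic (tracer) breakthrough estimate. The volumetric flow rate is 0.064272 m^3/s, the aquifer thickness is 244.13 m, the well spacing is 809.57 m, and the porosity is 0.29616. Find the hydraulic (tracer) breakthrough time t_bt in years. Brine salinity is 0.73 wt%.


t_bt = pi * hr * phi * L^2 / (3 * Qv) / (365.25*86400)
t_bt = pi * 244.13 * 0.29616 * 809.57^2 / (3 * 0.064272) / (365.25*86400)
t_bt = 24.466 years


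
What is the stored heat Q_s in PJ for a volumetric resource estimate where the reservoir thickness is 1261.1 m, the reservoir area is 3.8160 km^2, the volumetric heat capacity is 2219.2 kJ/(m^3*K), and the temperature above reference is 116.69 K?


Step 1: Vr = A*1e6*hr = 3.816*1e6*1261.1 = 4.812358e+09 m^3
Step 2: Q_s = Vr*rhoc*dT/1e12 = 4.812358e+09*2219.2*116.69/1e12 = 1246.2 PJ
Q_s = 1246.2 PJ


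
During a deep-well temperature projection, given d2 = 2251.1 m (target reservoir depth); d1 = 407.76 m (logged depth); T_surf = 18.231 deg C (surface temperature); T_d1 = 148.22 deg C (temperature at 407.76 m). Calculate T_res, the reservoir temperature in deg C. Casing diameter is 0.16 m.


Step 1: grad = (T_d1 - T_surf)/d1 * 1000 = (148.22 - 18.231)/407.76 * 1000 = 318.7880 deg C/km
Step 2: T_res = T_surf + grad*d2/1000 = 18.231 + 318.7880*2251.1/1000 = 735.85 deg C
T_res = 735.85 deg C


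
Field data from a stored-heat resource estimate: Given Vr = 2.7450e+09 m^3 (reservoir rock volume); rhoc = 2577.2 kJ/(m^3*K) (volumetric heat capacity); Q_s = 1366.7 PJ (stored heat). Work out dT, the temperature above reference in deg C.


dT = Q_s * 1e12 / (Vr * rhoc)
dT = 1366.7 * 1e12 / (2.7450e+09 * 2577.2)
dT = 193.1891 K
Convert (temperature difference, 1 K = 1 deg C): 193.1891 K = 193.1891 deg C
dT = 193.19 deg C


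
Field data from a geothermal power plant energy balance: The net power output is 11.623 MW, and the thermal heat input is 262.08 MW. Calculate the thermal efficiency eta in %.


eta = W_net / Q_in * 100
eta = 11.623 / 262.08 * 100
eta = 4.4349 %


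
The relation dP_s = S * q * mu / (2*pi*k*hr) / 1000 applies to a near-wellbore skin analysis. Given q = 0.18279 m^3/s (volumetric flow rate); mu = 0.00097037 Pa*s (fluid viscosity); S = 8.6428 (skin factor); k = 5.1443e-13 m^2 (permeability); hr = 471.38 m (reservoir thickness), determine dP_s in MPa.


dP_s = S * q * mu / (2*pi*k*hr) / 1000
dP_s = 8.6428 * 0.18279 * 0.00097037 / (2*pi*5.1443e-13*471.38) / 1000
dP_s = 1006.160 kPa
Convert: 1006.160 kPa * 0.001 = 1.0062 MPa
dP_s = 1.0062 MPa


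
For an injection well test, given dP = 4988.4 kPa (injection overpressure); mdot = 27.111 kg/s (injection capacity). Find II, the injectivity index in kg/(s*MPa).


II = mdot * 1000 / dP
II = 27.111 * 1000 / 4988.4
II = 5.4348 kg/(s*MPa)


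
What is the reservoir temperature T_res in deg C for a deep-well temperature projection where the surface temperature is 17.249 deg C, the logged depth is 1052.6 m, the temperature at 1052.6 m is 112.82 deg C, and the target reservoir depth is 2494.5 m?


Step 1: grad = (T_d1 - T_surf)/d1 * 1000 = (112.82 - 17.249)/1052.6 * 1000 = 90.79517 deg C/km
Step 2: T_res = T_surf + grad*d2/1000 = 17.249 + 90.79517*2494.5/1000 = 243.74 deg C
T_res = 243.74 deg C


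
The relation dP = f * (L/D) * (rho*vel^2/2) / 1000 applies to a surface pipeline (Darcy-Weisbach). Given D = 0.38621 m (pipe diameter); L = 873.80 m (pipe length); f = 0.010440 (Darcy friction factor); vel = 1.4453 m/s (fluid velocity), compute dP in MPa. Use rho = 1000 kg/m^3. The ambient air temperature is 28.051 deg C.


dP = f * (L/D) * (rho*vel^2/2) / 1000
dP = 0.010440 * (873.80/0.38621) * (1000*1.4453^2/2) / 1000
dP = 24.67033 kPa
Convert: 24.67033 kPa * 0.001 = 0.024670 MPa
dP = 0.024670 MPa


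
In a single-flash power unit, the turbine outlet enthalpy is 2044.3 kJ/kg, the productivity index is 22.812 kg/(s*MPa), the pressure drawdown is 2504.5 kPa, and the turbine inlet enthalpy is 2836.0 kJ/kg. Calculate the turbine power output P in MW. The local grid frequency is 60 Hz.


Step 1: mdot = PI * dP / 1000 = 22.812 * 2504.5 / 1000 = 57.13265 kg/s
Step 2: P = mdot*(h_in - h_out)/1000 = 57.13265*(2836.0 - 2044.3)/1000 = 45.232 MW
P = 45.232 MW


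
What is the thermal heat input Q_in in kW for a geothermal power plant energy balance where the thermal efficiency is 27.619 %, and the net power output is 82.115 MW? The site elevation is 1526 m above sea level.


Q_in = W_net / (eta / 100)
Q_in = 82.115 / (27.619 / 100)
Q_in = 297.3134 MW
Convert: 297.3134 MW * 1000.0 = 2.9731e+05 kW
Q_in = 2.9731e+05 kW


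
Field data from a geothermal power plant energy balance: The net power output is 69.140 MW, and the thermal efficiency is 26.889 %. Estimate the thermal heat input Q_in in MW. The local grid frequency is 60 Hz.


Q_in = W_net / (eta / 100)
Q_in = 69.140 / (26.889 / 100)
Q_in = 257.13 MW


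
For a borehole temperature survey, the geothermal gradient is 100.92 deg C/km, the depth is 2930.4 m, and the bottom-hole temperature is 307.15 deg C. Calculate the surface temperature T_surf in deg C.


T_surf = T_d - grad * d / 1000
T_surf = 307.15 - 100.92 * 2930.4 / 1000
T_surf = 11.414 deg C


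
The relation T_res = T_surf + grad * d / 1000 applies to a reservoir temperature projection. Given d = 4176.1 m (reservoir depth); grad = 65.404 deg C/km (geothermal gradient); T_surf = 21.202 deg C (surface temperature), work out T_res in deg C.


T_res = T_surf + grad * d / 1000
T_res = 21.202 + 65.404 * 4176.1 / 1000
T_res = 294.34 deg C


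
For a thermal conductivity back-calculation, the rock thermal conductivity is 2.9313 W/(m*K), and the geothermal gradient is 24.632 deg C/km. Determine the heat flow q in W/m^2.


q = k * grad / 1000
q = 2.9313 * 24.632 / 1000
q = 0.072204 W/m^2


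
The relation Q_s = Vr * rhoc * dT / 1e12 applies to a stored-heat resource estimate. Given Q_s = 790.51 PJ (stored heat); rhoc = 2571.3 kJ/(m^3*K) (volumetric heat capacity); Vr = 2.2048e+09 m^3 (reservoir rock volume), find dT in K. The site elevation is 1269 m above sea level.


dT = Q_s * 1e12 / (Vr * rhoc)
dT = 790.51 * 1e12 / (2.2048e+09 * 2571.3)
dT = 139.44 K


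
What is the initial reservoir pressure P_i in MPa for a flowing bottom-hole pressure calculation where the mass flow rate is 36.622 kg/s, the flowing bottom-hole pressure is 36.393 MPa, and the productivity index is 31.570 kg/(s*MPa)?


P_i = P_wf + mdot / PI
P_i = 36.393 + 36.622 / 31.570
P_i = 37.553 MPa


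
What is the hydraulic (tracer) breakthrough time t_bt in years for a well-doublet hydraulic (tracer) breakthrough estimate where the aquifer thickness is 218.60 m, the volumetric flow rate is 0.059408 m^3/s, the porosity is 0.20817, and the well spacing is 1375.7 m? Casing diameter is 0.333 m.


t_bt = pi * hr * phi * L^2 / (3 * Qv) / (365.25*86400)
t_bt = pi * 218.60 * 0.20817 * 1375.7^2 / (3 * 0.059408) / (365.25*86400)
t_bt = 48.106 years


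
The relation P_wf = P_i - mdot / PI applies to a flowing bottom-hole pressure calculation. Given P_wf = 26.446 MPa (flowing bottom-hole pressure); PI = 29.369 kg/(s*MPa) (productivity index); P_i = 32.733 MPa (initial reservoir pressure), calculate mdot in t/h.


mdot = (P_i - P_wf) * PI
mdot = (32.733 - 26.446) * 29.369
mdot = 184.6429 kg/s
Convert: 184.6429 kg/s * 3.6 = 664.71 t/h
mdot = 664.71 t/h


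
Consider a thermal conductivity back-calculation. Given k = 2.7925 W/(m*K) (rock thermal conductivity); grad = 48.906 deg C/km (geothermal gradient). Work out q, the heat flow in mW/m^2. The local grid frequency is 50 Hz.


q = k * grad / 1000
q = 2.7925 * 48.906 / 1000
q = 0.1365700 W/m^2
Convert: 0.1365700 W/m^2 * 1000.0 = 136.57 mW/m^2
q = 136.57 mW/m^2


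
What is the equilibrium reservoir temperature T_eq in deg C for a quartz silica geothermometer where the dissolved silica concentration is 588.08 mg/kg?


T_eq = 1309 / (5.19 - log10(SiO2)) - 273.15
T_eq = 1309 / (5.19 - log10(588.08)) - 273.15
T_eq = 267.63 deg C


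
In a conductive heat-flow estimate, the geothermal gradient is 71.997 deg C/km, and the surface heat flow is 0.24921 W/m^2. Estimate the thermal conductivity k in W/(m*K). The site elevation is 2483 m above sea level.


k = q * 1000 / grad
k = 0.24921 * 1000 / 71.997
k = 3.4614 W/(m*K)


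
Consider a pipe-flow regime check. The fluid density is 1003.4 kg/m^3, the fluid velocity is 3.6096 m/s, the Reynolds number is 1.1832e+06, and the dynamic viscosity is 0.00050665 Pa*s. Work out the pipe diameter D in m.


D = Re * mu / (rho * vel)
D = 1.1832e+06 * 0.00050665 / (1003.4 * 3.6096)
D = 0.16551 m


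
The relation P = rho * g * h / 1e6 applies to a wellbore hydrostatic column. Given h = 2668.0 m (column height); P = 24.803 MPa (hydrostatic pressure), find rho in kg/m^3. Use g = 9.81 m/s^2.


rho = P * 1e6 / (g * h)
rho = 24.803 * 1e6 / (9.81 * 2668.0)
rho = 947.65 kg/m^3


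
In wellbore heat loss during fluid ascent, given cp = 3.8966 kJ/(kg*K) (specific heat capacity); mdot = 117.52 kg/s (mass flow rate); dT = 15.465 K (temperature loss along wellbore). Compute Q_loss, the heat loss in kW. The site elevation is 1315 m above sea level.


Q_loss = mdot * cp * dT
Q_loss = 117.52 * 3.8966 * 15.465
Q_loss = 7081.9 kW
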